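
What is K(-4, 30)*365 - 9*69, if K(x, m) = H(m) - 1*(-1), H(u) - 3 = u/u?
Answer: 1204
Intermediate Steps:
H(u) = 4 (H(u) = 3 + u/u = 3 + 1 = 4)
K(x, m) = 5 (K(x, m) = 4 - 1*(-1) = 4 + 1 = 5)
K(-4, 30)*365 - 9*69 = 5*365 - 9*69 = 1825 - 621 = 1204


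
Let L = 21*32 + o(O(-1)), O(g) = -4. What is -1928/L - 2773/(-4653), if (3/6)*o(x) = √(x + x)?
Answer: -26245/11547 + 241*I*√2/14113 ≈ -2.2729 + 0.02415*I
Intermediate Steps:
o(x) = 2*√2*√x (o(x) = 2*√(x + x) = 2*√(2*x) = 2*(√2*√x) = 2*√2*√x)
L = 672 + 4*I*√2 (L = 21*32 + 2*√2*√(-4) = 672 + 2*√2*(2*I) = 672 + 4*I*√2 ≈ 672.0 + 5.6569*I)
-1928/L - 2773/(-4653) = -1928/(672 + 4*I*√2) - 2773/(-4653) = -1928/(672 + 4*I*√2) - 2773*(-1/4653) = -1928/(672 + 4*I*√2) + 59/99 = 59/99 - 1928/(672 + 4*I*√2)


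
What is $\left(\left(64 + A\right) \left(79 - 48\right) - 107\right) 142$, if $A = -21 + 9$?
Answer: $213710$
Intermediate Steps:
$A = -12$
$\left(\left(64 + A\right) \left(79 - 48\right) - 107\right) 142 = \left(\left(64 - 12\right) \left(79 - 48\right) - 107\right) 142 = \left(52 \cdot 31 - 107\right) 142 = \left(1612 - 107\right) 142 = 1505 \cdot 142 = 213710$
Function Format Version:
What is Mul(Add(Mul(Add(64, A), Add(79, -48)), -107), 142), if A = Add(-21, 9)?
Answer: 213710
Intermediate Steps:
A = -12
Mul(Add(Mul(Add(64, A), Add(79, -48)), -107), 142) = Mul(Add(Mul(Add(64, -12), Add(79, -48)), -107), 142) = Mul(Add(Mul(52, 31), -107), 142) = Mul(Add(1612, -107), 142) = Mul(1505, 142) = 213710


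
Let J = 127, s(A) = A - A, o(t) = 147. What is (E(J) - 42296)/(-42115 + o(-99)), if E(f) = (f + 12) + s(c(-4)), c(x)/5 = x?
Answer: 42157/41968 ≈ 1.0045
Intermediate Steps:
c(x) = 5*x
s(A) = 0
E(f) = 12 + f (E(f) = (f + 12) + 0 = (12 + f) + 0 = 12 + f)
(E(J) - 42296)/(-42115 + o(-99)) = ((12 + 127) - 42296)/(-42115 + 147) = (139 - 42296)/(-41968) = -42157*(-1/41968) = 42157/41968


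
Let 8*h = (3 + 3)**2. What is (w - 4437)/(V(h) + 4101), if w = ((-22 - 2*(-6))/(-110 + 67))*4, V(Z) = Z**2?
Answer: -763004/708855 ≈ -1.0764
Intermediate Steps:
h = 9/2 (h = (3 + 3)**2/8 = (1/8)*6**2 = (1/8)*36 = 9/2 ≈ 4.5000)
w = 40/43 (w = ((-22 + 12)/(-43))*4 = -10*(-1/43)*4 = (10/43)*4 = 40/43 ≈ 0.93023)
(w - 4437)/(V(h) + 4101) = (40/43 - 4437)/((9/2)**2 + 4101) = -190751/(43*(81/4 + 4101)) = -190751/(43*16485/4) = -190751/43*4/16485 = -763004/708855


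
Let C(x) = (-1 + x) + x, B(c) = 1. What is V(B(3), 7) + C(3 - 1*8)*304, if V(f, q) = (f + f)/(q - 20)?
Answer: -43474/13 ≈ -3344.2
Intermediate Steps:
V(f, q) = 2*f/(-20 + q) (V(f, q) = (2*f)/(-20 + q) = 2*f/(-20 + q))
C(x) = -1 + 2*x
V(B(3), 7) + C(3 - 1*8)*304 = 2*1/(-20 + 7) + (-1 + 2*(3 - 1*8))*304 = 2*1/(-13) + (-1 + 2*(3 - 8))*304 = 2*1*(-1/13) + (-1 + 2*(-5))*304 = -2/13 + (-1 - 10)*304 = -2/13 - 11*304 = -2/13 - 3344 = -43474/13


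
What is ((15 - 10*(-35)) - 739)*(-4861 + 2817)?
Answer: 764456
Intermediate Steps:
((15 - 10*(-35)) - 739)*(-4861 + 2817) = ((15 + 350) - 739)*(-2044) = (365 - 739)*(-2044) = -374*(-2044) = 764456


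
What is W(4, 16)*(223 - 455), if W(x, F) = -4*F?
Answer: 14848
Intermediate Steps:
W(4, 16)*(223 - 455) = (-4*16)*(223 - 455) = -64*(-232) = 14848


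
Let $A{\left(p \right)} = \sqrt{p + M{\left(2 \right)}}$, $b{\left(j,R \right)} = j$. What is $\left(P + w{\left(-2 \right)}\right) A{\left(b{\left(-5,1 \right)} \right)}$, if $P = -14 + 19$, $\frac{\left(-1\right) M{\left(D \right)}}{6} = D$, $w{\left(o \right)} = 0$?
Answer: $5 i \sqrt{17} \approx 20.616 i$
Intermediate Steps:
$M{\left(D \right)} = - 6 D$
$P = 5$
$A{\left(p \right)} = \sqrt{-12 + p}$ ($A{\left(p \right)} = \sqrt{p - 12} = \sqrt{-12 + p}$)
$\left(P + w{\left(-2 \right)}\right) A{\left(b{\left(-5,1 \right)} \right)} = \left(5 + 0\right) \sqrt{-12 - 5} = 5 \sqrt{-17} = 5 i \sqrt{17}$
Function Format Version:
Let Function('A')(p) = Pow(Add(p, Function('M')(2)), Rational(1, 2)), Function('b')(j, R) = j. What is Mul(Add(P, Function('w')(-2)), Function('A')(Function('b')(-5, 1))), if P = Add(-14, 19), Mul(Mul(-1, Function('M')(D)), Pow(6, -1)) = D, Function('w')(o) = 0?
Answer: Mul(5, I, Pow(17, Rational(1, 2))) ≈ Mul(20.616, I)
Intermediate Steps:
Function('M')(D) = Mul(-6, D)
P = 5
Function('A')(p) = Pow(Add(-12, p), Rational(1, 2)) (Function('A')(p) = Pow(Add(p, Mul(-6, 2)), Rational(1, 2)) = Pow(Add(p, -12), Rational(1, 2)) = Pow(Add(-12, p), Rational(1, 2)))
Mul(Add(P, Function('w')(-2)), Function('A')(Function('b')(-5, 1))) = Mul(Add(5, 0), Pow(Add(-12, -5), Rational(1, 2))) = Mul(5, Pow(-17, Rational(1, 2))) = Mul(5, Mul(I, Pow(17, Rational(1, 2)))) = Mul(5, I, Pow(17, Rational(1, 2)))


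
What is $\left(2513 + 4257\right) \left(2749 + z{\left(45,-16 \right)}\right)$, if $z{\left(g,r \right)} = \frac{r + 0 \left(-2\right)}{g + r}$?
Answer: $\frac{539602850}{29} \approx 1.8607 \cdot 10^{7}$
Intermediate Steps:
$z{\left(g,r \right)} = \frac{r}{g + r}$ ($z{\left(g,r \right)} = \frac{r + 0}{g + r} = \frac{r}{g + r}$)
$\left(2513 + 4257\right) \left(2749 + z{\left(45,-16 \right)}\right) = \left(2513 + 4257\right) \left(2749 - \frac{16}{45 - 16}\right) = 6770 \left(2749 - \frac{16}{29}\right) = 6770 \cdot \frac{79705}{29} = \frac{539602850}{29}$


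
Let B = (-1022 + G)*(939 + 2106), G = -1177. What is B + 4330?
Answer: -6691625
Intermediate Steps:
B = -6695955 (B = (-1022 - 1177)*(939 + 2106) = -2199*3045 = -6695955)
B + 4330 = -6695955 + 4330 = -6691625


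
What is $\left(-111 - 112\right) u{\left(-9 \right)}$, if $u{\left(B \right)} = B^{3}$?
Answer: $162567$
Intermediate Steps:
$\left(-111 - 112\right) u{\left(-9 \right)} = \left(-111 - 112\right) \left(-9\right)^{3} = \left(-223\right) \left(-729\right) = 162567$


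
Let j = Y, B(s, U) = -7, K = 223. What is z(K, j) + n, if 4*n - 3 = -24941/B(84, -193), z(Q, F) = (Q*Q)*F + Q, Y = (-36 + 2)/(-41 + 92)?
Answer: -192229/6 ≈ -32038.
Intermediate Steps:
Y = -⅔ (Y = -34/51 = -34*1/51 = -⅔ ≈ -0.66667)
j = -⅔ ≈ -0.66667
z(Q, F) = Q + F*Q² (z(Q, F) = Q²*F + Q = F*Q² + Q = Q + F*Q²)
n = 1783/2 (n = ¾ + (-24941/(-7))/4 = ¾ + (-24941*(-⅐))/4 = ¾ + (¼)*3563 = ¾ + 3563/4 = 1783/2 ≈ 891.50)
z(K, j) + n = 223*(1 - ⅔*223) + 1783/2 = 223*(1 - 446/3) + 1783/2 = 223*(-443/3) + 1783/2 = -98789/3 + 1783/2 = -192229/6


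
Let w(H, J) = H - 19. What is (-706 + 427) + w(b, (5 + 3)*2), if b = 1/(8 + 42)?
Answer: -14899/50 ≈ -297.98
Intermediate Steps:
b = 1/50 ≈ 0.020000
w(H, J) = -19 + H
(-706 + 427) + w(b, (5 + 3)*2) = (-706 + 427) + (-19 + 1/50) = -279 - 949/50 = -14899/50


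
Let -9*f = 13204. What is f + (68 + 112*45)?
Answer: 32768/9 ≈ 3640.9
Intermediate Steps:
f = -13204/9 (f = -1/9*13204 = -13204/9 ≈ -1467.1)
f + (68 + 112*45) = -13204/9 + (68 + 112*45) = -13204/9 + (68 + 5040) = -13204/9 + 5108 = 32768/9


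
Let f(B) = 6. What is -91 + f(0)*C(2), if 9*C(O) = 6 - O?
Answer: -265/3 ≈ -88.333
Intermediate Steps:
C(O) = ⅔ - O/9 (C(O) = (6 - O)/9 = ⅔ - O/9)
-91 + f(0)*C(2) = -91 + 6*(⅔ - ⅑*2) = -91 + 6*(⅔ - 2/9) = -91 + 6*(4/9) = -91 + 8/3 = -265/3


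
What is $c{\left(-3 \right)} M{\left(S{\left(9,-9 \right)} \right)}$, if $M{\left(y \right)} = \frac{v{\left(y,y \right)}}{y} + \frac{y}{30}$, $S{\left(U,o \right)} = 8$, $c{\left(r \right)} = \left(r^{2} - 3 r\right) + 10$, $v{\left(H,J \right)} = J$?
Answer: $\frac{532}{15} \approx 35.467$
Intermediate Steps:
$c{\left(r \right)} = 10 + r^{2} - 3 r$
$M{\left(y \right)} = 1 + \frac{y}{30}$ ($M{\left(y \right)} = \frac{y}{y} + \frac{y}{30} = 1 + y \frac{1}{30} = 1 + \frac{y}{30}$)
$c{\left(-3 \right)} M{\left(S{\left(9,-9 \right)} \right)} = \left(10 + \left(-3\right)^{2} - -9\right) \left(1 + \frac{1}{30} \cdot 8\right) = \left(10 + 9 + 9\right) \left(1 + \frac{4}{15}\right) = 28 \cdot \frac{19}{15} = \frac{532}{15}$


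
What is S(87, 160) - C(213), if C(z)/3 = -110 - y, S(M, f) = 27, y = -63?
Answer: 168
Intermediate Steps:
C(z) = -141 (C(z) = 3*(-110 - 1*(-63)) = 3*(-110 + 63) = 3*(-47) = -141)
S(87, 160) - C(213) = 27 - 1*(-141) = 27 + 141 = 168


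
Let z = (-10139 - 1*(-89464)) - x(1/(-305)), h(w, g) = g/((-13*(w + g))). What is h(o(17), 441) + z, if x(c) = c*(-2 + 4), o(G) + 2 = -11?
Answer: 134615988123/1697020 ≈ 79325.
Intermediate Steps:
o(G) = -13 (o(G) = -2 - 11 = -13)
h(w, g) = g/(-13*g - 13*w) (h(w, g) = g/((-13*(g + w))) = g/(-13*g - 13*w))
x(c) = 2*c (x(c) = c*2 = 2*c)
z = 24194127/305 (z = (-10139 - 1*(-89464)) - 2/(-305) = (-10139 + 89464) - 2*(-1)/305 = 79325 - 1*(-2/305) = 79325 + 2/305 = 24194127/305 ≈ 79325.)
h(o(17), 441) + z = -1*441/(13*441 + 13*(-13)) + 24194127/305 = -1*441/(5733 - 169) + 24194127/305 = -1*441/5564 + 24194127/305 = -1*441*1/5564 + 24194127/305 = -441/5564 + 24194127/305 = 134615988123/1697020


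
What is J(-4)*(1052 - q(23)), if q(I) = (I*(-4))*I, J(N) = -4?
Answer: -12672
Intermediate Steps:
q(I) = -4*I**2 (q(I) = (-4*I)*I = -4*I**2)
J(-4)*(1052 - q(23)) = -4*(1052 - (-4)*23**2) = -4*(1052 - (-4)*529) = -4*(1052 - 1*(-2116)) = -4*(1052 + 2116) = -4*3168 = -12672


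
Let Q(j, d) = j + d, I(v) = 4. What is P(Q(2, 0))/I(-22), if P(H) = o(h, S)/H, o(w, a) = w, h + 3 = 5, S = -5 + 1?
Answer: ¼ ≈ 0.25000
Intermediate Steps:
S = -4
h = 2 (h = -3 + 5 = 2)
Q(j, d) = d + j
P(H) = 2/H
P(Q(2, 0))/I(-22) = (2/(0 + 2))/4 = (2/2)*(¼) = (2*(½))*(¼) = 1*(¼) = ¼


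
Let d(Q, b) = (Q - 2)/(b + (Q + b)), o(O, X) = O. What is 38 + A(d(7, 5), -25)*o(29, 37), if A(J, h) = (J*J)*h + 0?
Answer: -7143/289 ≈ -24.716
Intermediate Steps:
d(Q, b) = (-2 + Q)/(Q + 2*b)
A(J, h) = h*J² (A(J, h) = J²*h + 0 = h*J² + 0 = h*J²)
38 + A(d(7, 5), -25)*o(29, 37) = 38 - 25*(-2 + 7)²/(7 + 2*5)²*29 = 38 - 25*25/(7 + 10)²*29 = 38 - 25*(5/17)²*29 = 38 - 25*25/289*29 = 38 - 625/289*29 = 38 - 18125/289 = -7143/289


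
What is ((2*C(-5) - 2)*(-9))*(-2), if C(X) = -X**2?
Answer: -936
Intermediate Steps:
((2*C(-5) - 2)*(-9))*(-2) = ((2*(-1*(-5)**2) - 2)*(-9))*(-2) = ((2*(-1*25) - 2)*(-9))*(-2) = ((2*(-25) - 2)*(-9))*(-2) = ((-50 - 2)*(-9))*(-2) = -52*(-9)*(-2) = 468*(-2) = -936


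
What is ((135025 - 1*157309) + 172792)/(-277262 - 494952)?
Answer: -75254/386107 ≈ -0.19490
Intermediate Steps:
((135025 - 1*157309) + 172792)/(-277262 - 494952) = ((135025 - 157309) + 172792)/(-772214) = (-22284 + 172792)*(-1/772214) = 150508*(-1/772214) = -75254/386107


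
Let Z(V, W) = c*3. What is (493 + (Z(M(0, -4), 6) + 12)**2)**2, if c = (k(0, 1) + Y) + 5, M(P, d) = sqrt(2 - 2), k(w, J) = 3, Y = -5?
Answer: 872356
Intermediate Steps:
M(P, d) = 0 (M(P, d) = sqrt(0) = 0)
c = 3 (c = (3 - 5) + 5 = -2 + 5 = 3)
Z(V, W) = 9 (Z(V, W) = 3*3 = 9)
(493 + (Z(M(0, -4), 6) + 12)**2)**2 = (493 + (9 + 12)**2)**2 = (493 + 21**2)**2 = (493 + 441)**2 = 934**2 = 872356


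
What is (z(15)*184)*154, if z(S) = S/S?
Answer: 28336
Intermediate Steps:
z(S) = 1
(z(15)*184)*154 = (1*184)*154 = 184*154 = 28336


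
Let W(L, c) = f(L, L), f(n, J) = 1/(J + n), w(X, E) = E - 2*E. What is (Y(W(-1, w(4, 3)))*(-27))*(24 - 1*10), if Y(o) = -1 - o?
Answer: 189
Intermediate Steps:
w(X, E) = -E
W(L, c) = 1/(2*L) (W(L, c) = 1/(L + L) = 1/(2*L))
(Y(W(-1, w(4, 3)))*(-27))*(24 - 1*10) = ((-1 - 1/(2*(-1)))*(-27))*(24 - 1*10) = ((-1 - (-1)/2)*(-27))*(24 - 10) = ((-1 - 1*(-1/2))*(-27))*14 = ((-1 + 1/2)*(-27))*14 = -1/2*(-27)*14 = (27/2)*14 = 189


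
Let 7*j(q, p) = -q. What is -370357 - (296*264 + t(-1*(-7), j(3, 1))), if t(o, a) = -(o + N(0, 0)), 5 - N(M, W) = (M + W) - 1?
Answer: -448488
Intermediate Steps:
N(M, W) = 6 - M - W (N(M, W) = 5 - ((M + W) - 1) = 5 - (-1 + M + W) = 5 + (1 - M - W) = 6 - M - W)
j(q, p) = -q/7 (j(q, p) = (-q)/7 = -q/7)
t(o, a) = -6 - o (t(o, a) = -(o + (6 - 1*0 - 1*0)) = -(o + (6 + 0 + 0)) = -(o + 6) = -(6 + o) = -6 - o)
-370357 - (296*264 + t(-1*(-7), j(3, 1))) = -370357 - (296*264 + (-6 - (-1)*(-7))) = -370357 - (78144 + (-6 - 1*7)) = -370357 - (78144 + (-6 - 7)) = -370357 - (78144 - 13) = -370357 - 1*78131 = -370357 - 78131 = -448488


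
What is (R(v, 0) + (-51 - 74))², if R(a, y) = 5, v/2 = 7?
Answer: 14400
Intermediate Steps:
v = 14 (v = 2*7 = 14)
(R(v, 0) + (-51 - 74))² = (5 + (-51 - 74))² = (5 - 125)² = (-120)² = 14400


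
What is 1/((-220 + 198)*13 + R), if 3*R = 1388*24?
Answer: 1/10818 ≈ 9.2439e-5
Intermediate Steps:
R = 11104 (R = (1388*24)/3 = (1/3)*33312 = 11104)
1/((-220 + 198)*13 + R) = 1/((-220 + 198)*13 + 11104) = 1/(-22*13 + 11104) = 1/(-286 + 11104) = 1/10818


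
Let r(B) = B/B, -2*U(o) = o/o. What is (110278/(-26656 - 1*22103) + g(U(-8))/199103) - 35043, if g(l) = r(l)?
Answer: -340221614543486/9708063177 ≈ -35045.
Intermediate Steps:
U(o) = -½ (U(o) = -o/(2*o) = -½*1 = -½)
r(B) = 1
g(l) = 1
(110278/(-26656 - 1*22103) + g(U(-8))/199103) - 35043 = (110278/(-26656 - 1*22103) + 1/199103) - 35043 = (110278/(-26656 - 22103) + 1*(1/199103)) - 35043 = (110278/(-48759) + 1/199103) - 35043 = (110278*(-1/48759) + 1/199103) - 35043 = (-110278/48759 + 1/199103) - 35043 = -21956631875/9708063177 - 35043 = -340221614543486/9708063177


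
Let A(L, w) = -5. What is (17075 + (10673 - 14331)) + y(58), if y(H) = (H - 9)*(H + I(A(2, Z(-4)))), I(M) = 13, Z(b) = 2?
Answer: 16896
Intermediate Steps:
y(H) = (-9 + H)*(13 + H) (y(H) = (H - 9)*(H + 13) = (-9 + H)*(13 + H))
(17075 + (10673 - 14331)) + y(58) = (17075 + (10673 - 14331)) + (-117 + 58² + 4*58) = (17075 - 3658) + (-117 + 3364 + 232) = 13417 + 3479 = 16896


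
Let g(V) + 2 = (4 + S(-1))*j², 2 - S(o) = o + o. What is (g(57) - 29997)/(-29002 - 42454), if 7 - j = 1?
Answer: 2701/6496 ≈ 0.41579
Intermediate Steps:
j = 6 (j = 7 - 1*1 = 7 - 1 = 6)
S(o) = 2 - 2*o (S(o) = 2 - (o + o) = 2 - 2*o)
g(V) = 286 (g(V) = -2 + (4 + (2 - 2*(-1)))*6² = -2 + (4 + (2 + 2))*36 = -2 + (4 + 4)*36 = -2 + 8*36 = -2 + 288 = 286)
(g(57) - 29997)/(-29002 - 42454) = (286 - 29997)/(-29002 - 42454) = -29711/(-71456) = -29711*(-1/71456) = 2701/6496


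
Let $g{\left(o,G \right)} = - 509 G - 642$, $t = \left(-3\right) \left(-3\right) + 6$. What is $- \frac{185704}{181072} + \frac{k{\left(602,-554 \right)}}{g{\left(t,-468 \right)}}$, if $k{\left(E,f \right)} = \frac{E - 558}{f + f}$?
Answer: $- \frac{381893896636}{372368287065} \approx -1.0256$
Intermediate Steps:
$t = 15$ ($t = 9 + 6 = 15$)
$k{\left(E,f \right)} = \frac{-558 + E}{2 f}$
$g{\left(o,G \right)} = -642 - 509 G$
$- \frac{185704}{181072} + \frac{k{\left(602,-554 \right)}}{g{\left(t,-468 \right)}} = - \frac{185704}{181072} + \frac{\frac{1}{2} \frac{1}{-554} \left(-558 + 602\right)}{-642 - -238212} = \left(-185704\right) \frac{1}{181072} + \frac{\frac{1}{2} \left(- \frac{1}{554}\right) 44}{-642 + 238212} = - \frac{23213}{22634} - \frac{11}{277 \cdot 237570} = - \frac{23213}{22634} - \frac{11}{65806890} = - \frac{381893896636}{372368287065}$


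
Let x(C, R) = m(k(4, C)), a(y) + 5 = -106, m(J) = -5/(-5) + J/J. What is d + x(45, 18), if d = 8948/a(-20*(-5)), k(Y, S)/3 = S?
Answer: -8726/111 ≈ -78.613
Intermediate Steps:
k(Y, S) = 3*S
m(J) = 2 (m(J) = -5*(-⅕) + 1 = 1 + 1 = 2)
a(y) = -111 (a(y) = -5 - 106 = -111)
x(C, R) = 2
d = -8948/111 (d = 8948/(-111) = 8948*(-1/111) = -8948/111 ≈ -80.613)
d + x(45, 18) = -8948/111 + 2 = -8726/111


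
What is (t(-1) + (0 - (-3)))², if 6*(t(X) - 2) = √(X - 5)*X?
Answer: (30 - I*√6)²/36 ≈ 24.833 - 4.0825*I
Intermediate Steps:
t(X) = 2 + X*√(-5 + X)/6 (t(X) = 2 + (√(X - 5)*X)/6 = 2 + (√(-5 + X)*X)/6 = 2 + (X*√(-5 + X))/6 = 2 + X*√(-5 + X)/6)
(t(-1) + (0 - (-3)))² = ((2 + (⅙)*(-1)*√(-5 - 1)) + (0 - (-3)))² = ((2 + (⅙)*(-1)*√(-6)) + (0 - 1*(-3)))² = ((2 + (⅙)*(-1)*(I*√6)) + (0 + 3))² = ((2 - I*√6/6) + 3)² = (5 - I*√6/6)²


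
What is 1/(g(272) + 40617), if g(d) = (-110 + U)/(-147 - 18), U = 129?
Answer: 165/6701786 ≈ 2.4620e-5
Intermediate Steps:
g(d) = -19/165 (g(d) = (-110 + 129)/(-147 - 18) = 19/(-165) = 19*(-1/165) = -19/165)
1/(g(272) + 40617) = 1/(-19/165 + 40617) = 1/(6701786/165) = 165/6701786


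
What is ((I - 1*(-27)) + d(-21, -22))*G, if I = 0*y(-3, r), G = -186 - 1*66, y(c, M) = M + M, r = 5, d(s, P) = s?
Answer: -1512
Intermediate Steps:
y(c, M) = 2*M
G = -252 (G = -186 - 66 = -252)
I = 0 (I = 0*(2*5) = 0*10 = 0)
((I - 1*(-27)) + d(-21, -22))*G = ((0 - 1*(-27)) - 21)*(-252) = ((0 + 27) - 21)*(-252) = (27 - 21)*(-252) = 6*(-252) = -1512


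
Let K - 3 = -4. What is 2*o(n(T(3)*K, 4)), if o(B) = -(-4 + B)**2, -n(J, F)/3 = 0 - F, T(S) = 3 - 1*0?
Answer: -128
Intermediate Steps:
T(S) = 3 (T(S) = 3 + 0 = 3)
K = -1 (K = 3 - 4 = -1)
n(J, F) = 3*F (n(J, F) = -3*(0 - F) = -(-3)*F = 3*F)
2*o(n(T(3)*K, 4)) = 2*(-(-4 + 3*4)**2) = 2*(-(-4 + 12)**2) = 2*(-1*8**2) = 2*(-1*64) = 2*(-64) = -128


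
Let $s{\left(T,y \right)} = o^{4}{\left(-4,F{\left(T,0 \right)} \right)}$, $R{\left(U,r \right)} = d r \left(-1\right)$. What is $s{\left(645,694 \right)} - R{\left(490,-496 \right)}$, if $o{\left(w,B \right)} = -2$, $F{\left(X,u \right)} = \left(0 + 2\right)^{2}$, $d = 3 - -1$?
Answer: $-1968$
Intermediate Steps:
$d = 4$ ($d = 3 + 1 = 4$)
$F{\left(X,u \right)} = 4$ ($F{\left(X,u \right)} = 2^{2} = 4$)
$R{\left(U,r \right)} = - 4 r$ ($R{\left(U,r \right)} = 4 r \left(-1\right) = - 4 r$)
$s{\left(T,y \right)} = 16$ ($s{\left(T,y \right)} = \left(-2\right)^{4} = 16$)
$s{\left(645,694 \right)} - R{\left(490,-496 \right)} = 16 - \left(-4\right) \left(-496\right) = 16 - 1984 = -1968$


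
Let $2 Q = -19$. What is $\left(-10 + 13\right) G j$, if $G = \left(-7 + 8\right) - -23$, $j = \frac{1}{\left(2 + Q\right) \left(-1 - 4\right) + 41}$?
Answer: $\frac{144}{157} \approx 0.9172$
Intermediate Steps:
$Q = - \frac{19}{2}$ ($Q = \frac{1}{2} \left(-19\right) = - \frac{19}{2} \approx -9.5$)
$j = \frac{2}{157}$ ($j = \frac{1}{\left(2 - \frac{19}{2}\right) \left(-1 - 4\right) + 41} = \frac{1}{\left(- \frac{15}{2}\right) \left(-5\right) + 41} = \frac{1}{\frac{75}{2} + 41} = \frac{1}{\frac{157}{2}} = \frac{2}{157} \approx 0.012739$)
$G = 24$ ($G = 1 + 23 = 24$)
$\left(-10 + 13\right) G j = \left(-10 + 13\right) 24 \cdot \frac{2}{157} = 3 \cdot 24 \cdot \frac{2}{157} = 72 \cdot \frac{2}{157} = \frac{144}{157}$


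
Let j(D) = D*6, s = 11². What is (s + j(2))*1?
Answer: 133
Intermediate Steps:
s = 121
j(D) = 6*D
(s + j(2))*1 = (121 + 6*2)*1 = (121 + 12)*1 = 133*1 = 133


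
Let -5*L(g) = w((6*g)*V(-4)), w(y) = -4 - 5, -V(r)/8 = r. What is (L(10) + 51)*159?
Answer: 41976/5 ≈ 8395.2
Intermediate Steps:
V(r) = -8*r
w(y) = -9
L(g) = 9/5 (L(g) = -⅕*(-9) = 9/5)
(L(10) + 51)*159 = (9/5 + 51)*159 = (264/5)*159 = 41976/5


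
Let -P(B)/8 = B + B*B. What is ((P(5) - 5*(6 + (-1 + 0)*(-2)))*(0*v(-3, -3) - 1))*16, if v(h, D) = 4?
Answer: 4480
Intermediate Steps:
P(B) = -8*B - 8*B**2 (P(B) = -8*(B + B*B) = -8*(B + B**2) = -8*B - 8*B**2)
((P(5) - 5*(6 + (-1 + 0)*(-2)))*(0*v(-3, -3) - 1))*16 = ((-8*5*(1 + 5) - 5*(6 + (-1 + 0)*(-2)))*(0*4 - 1))*16 = ((-8*5*6 - 5*(6 - 1*(-2)))*(0 - 1))*16 = ((-240 - 5*(6 + 2))*(-1))*16 = ((-240 - 5*8)*(-1))*16 = ((-240 - 40)*(-1))*16 = -280*(-1)*16 = 280*16 = 4480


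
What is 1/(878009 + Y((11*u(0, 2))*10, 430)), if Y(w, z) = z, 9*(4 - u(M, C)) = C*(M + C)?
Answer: 1/878439 ≈ 1.1384e-6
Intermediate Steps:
u(M, C) = 4 - C*(C + M)/9 (u(M, C) = 4 - C*(M + C)/9 = 4 - C*(C + M)/9)
1/(878009 + Y((11*u(0, 2))*10, 430)) = 1/(878009 + 430) = 1/878439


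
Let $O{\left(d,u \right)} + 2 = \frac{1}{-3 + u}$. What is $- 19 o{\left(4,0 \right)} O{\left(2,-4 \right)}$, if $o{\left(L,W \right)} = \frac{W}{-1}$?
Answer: $0$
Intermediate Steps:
$O{\left(d,u \right)} = -2 + \frac{1}{-3 + u}$
$o{\left(L,W \right)} = - W$ ($o{\left(L,W \right)} = W \left(-1\right) = - W$)
$- 19 o{\left(4,0 \right)} O{\left(2,-4 \right)} = - 19 \left(\left(-1\right) 0\right) \frac{7 - -8}{-3 - 4} = \left(-19\right) 0 \frac{7 + 8}{-7} = 0 \left(\left(- \frac{1}{7}\right) 15\right) = 0 \left(- \frac{15}{7}\right) = 0$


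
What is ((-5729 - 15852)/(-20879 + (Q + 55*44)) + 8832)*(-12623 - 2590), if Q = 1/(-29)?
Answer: -71934692300229/535312 ≈ -1.3438e+8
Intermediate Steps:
Q = -1/29 ≈ -0.034483
((-5729 - 15852)/(-20879 + (Q + 55*44)) + 8832)*(-12623 - 2590) = ((-5729 - 15852)/(-20879 + (-1/29 + 55*44)) + 8832)*(-12623 - 2590) = (-21581/(-20879 + (-1/29 + 2420)) + 8832)*(-15213) = (-21581/(-20879 + 70179/29) + 8832)*(-15213) = (-21581/(-535312/29) + 8832)*(-15213) = (-21581*(-29/535312) + 8832)*(-15213) = (625849/535312 + 8832)*(-15213) = (4728501433/535312)*(-15213) = -71934692300229/535312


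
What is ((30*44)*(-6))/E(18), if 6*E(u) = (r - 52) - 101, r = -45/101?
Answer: 88880/287 ≈ 309.69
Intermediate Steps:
r = -45/101 (r = -45*1/101 = -45/101 ≈ -0.44554)
E(u) = -2583/101 (E(u) = ((-45/101 - 52) - 101)/6 = (-5297/101 - 101)/6 = (⅙)*(-15498/101) = -2583/101)
((30*44)*(-6))/E(18) = ((30*44)*(-6))/(-2583/101) = (1320*(-6))*(-101/2583) = -7920*(-101/2583) = 88880/287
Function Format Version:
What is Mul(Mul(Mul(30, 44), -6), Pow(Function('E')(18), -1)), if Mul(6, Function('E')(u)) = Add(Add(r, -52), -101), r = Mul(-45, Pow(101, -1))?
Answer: Rational(88880, 287) ≈ 309.69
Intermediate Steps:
r = Rational(-45, 101) (r = Mul(-45, Rational(1, 101)) = Rational(-45, 101) ≈ -0.44554)
Function('E')(u) = Rational(-2583, 101) (Function('E')(u) = Mul(Rational(1, 6), Add(Add(Rational(-45, 101), -52), -101)) = Mul(Rational(1, 6), Add(Rational(-5297, 101), -101)) = Mul(Rational(1, 6), Rational(-15498, 101)) = Rational(-2583, 101))
Mul(Mul(Mul(30, 44), -6), Pow(Function('E')(18), -1)) = Mul(Mul(Mul(30, 44), -6), Pow(Rational(-2583, 101), -1)) = Mul(Mul(1320, -6), Rational(-101, 2583)) = Mul(-7920, Rational(-101, 2583)) = Rational(88880, 287)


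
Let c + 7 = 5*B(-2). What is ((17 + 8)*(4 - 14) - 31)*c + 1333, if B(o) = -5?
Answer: 10325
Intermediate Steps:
c = -32 (c = -7 + 5*(-5) = -7 - 25 = -32)
((17 + 8)*(4 - 14) - 31)*c + 1333 = ((17 + 8)*(4 - 14) - 31)*(-32) + 1333 = (25*(-10) - 31)*(-32) + 1333 = (-250 - 31)*(-32) + 1333 = -281*(-32) + 1333 = 8992 + 1333 = 10325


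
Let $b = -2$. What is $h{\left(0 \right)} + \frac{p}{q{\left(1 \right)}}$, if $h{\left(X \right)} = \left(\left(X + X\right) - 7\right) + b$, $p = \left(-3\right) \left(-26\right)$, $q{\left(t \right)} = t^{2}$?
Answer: $69$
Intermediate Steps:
$p = 78$
$h{\left(X \right)} = -9 + 2 X$ ($h{\left(X \right)} = \left(\left(X + X\right) - 7\right) - 2 = \left(2 X - 7\right) - 2 = \left(-7 + 2 X\right) - 2 = -9 + 2 X$)
$h{\left(0 \right)} + \frac{p}{q{\left(1 \right)}} = \left(-9 + 2 \cdot 0\right) + \frac{1}{1^{2}} \cdot 78 = \left(-9 + 0\right) + 1^{-1} \cdot 78 = -9 + 1 \cdot 78 = -9 + 78 = 69$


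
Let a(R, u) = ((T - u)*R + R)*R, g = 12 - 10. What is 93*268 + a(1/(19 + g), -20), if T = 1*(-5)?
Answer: 10991500/441 ≈ 24924.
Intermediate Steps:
T = -5
g = 2
a(R, u) = R*(R + R*(-5 - u)) (a(R, u) = ((-5 - u)*R + R)*R = (R*(-5 - u) + R)*R = (R + R*(-5 - u))*R = R*(R + R*(-5 - u)))
93*268 + a(1/(19 + g), -20) = 93*268 + (1/(19 + 2))²*(-4 - 1*(-20)) = 24924 + (1/21)²*(-4 + 20) = 24924 + (1/21)²*16 = 24924 + (1/441)*16 = 24924 + 16/441 = 10991500/441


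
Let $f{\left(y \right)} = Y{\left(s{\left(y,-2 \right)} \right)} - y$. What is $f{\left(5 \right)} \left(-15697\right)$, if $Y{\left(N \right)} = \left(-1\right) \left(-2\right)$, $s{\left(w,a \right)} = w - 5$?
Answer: $47091$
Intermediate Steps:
$s{\left(w,a \right)} = -5 + w$ ($s{\left(w,a \right)} = w - 5 = -5 + w$)
$Y{\left(N \right)} = 2$
$f{\left(y \right)} = 2 - y$
$f{\left(5 \right)} \left(-15697\right) = \left(2 - 5\right) \left(-15697\right) = \left(-3\right) \left(-15697\right) = 47091$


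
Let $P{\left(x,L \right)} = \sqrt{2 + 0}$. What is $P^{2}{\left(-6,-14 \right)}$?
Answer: $2$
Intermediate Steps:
$P{\left(x,L \right)} = \sqrt{2}$
$P^{2}{\left(-6,-14 \right)} = \left(\sqrt{2}\right)^{2} = 2$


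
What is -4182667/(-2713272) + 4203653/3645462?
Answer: 4442234598295/1648521661944 ≈ 2.6947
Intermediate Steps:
-4182667/(-2713272) + 4203653/3645462 = -4182667*(-1/2713272) + 4203653*(1/3645462) = 4182667/2713272 + 4203653/3645462 = 4442234598295/1648521661944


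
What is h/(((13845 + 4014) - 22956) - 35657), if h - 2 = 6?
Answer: -4/20377 ≈ -0.00019630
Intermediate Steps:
h = 8 (h = 2 + 6 = 8)
h/(((13845 + 4014) - 22956) - 35657) = 8/(((13845 + 4014) - 22956) - 35657) = 8/((17859 - 22956) - 35657) = 8/(-5097 - 35657) = 8/(-40754) = 8*(-1/40754) = -4/20377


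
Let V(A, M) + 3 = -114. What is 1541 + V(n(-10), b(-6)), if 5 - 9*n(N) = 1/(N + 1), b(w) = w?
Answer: 1424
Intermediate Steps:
n(N) = 5/9 - 1/(9*(1 + N)) (n(N) = 5/9 - 1/(9*(N + 1)) = 5/9 - 1/(9*(1 + N)))
V(A, M) = -117 (V(A, M) = -3 - 114 = -117)
1541 + V(n(-10), b(-6)) = 1541 - 117 = 1424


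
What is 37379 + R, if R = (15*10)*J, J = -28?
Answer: 33179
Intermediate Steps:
R = -4200 (R = (15*10)*(-28) = 150*(-28) = -4200)
37379 + R = 37379 - 4200 = 33179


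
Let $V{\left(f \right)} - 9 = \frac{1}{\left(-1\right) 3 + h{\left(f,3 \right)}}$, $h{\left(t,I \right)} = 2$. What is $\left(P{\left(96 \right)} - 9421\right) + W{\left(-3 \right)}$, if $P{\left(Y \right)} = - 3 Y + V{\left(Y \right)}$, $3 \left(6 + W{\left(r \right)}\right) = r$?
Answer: $-9708$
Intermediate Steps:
$W{\left(r \right)} = -6 + \frac{r}{3}$
$V{\left(f \right)} = 8$ ($V{\left(f \right)} = 9 + \frac{1}{\left(-1\right) 3 + 2} = 9 + \frac{1}{-3 + 2} = 9 + \frac{1}{-1} = 9 - 1 = 8$)
$P{\left(Y \right)} = 8 - 3 Y$ ($P{\left(Y \right)} = - 3 Y + 8 = 8 - 3 Y$)
$\left(P{\left(96 \right)} - 9421\right) + W{\left(-3 \right)} = \left(\left(8 - 288\right) - 9421\right) + \left(-6 + \frac{1}{3} \left(-3\right)\right) = \left(\left(8 - 288\right) - 9421\right) - 7 = \left(-280 - 9421\right) - 7 = -9701 - 7 = -9708$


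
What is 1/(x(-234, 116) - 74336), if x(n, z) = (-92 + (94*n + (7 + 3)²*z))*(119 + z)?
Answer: -1/2539016 ≈ -3.9385e-7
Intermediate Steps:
x(n, z) = (119 + z)*(-92 + 94*n + 100*z) (x(n, z) = (-92 + (94*n + 10²*z))*(119 + z) = (-92 + (94*n + 100*z))*(119 + z) = (-92 + 94*n + 100*z)*(119 + z) = (119 + z)*(-92 + 94*n + 100*z))
1/(x(-234, 116) - 74336) = 1/((-10948 + 100*116² + 11186*(-234) + 11808*116 + 94*(-234)*116) - 74336) = 1/((-10948 + 100*13456 - 2617524 + 1369728 - 2551536) - 74336) = 1/((-10948 + 1345600 - 2617524 + 1369728 - 2551536) - 74336) = 1/(-2464680 - 74336) = 1/(-2539016) = -1/2539016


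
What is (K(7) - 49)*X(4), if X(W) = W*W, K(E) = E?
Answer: -672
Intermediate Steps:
X(W) = W²
(K(7) - 49)*X(4) = (7 - 49)*4² = -42*16 = -672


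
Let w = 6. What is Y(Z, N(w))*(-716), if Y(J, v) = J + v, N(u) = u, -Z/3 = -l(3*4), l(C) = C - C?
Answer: -4296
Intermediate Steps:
l(C) = 0
Z = 0 (Z = -(-3)*0 = -3*0 = 0)
Y(Z, N(w))*(-716) = (0 + 6)*(-716) = 6*(-716) = -4296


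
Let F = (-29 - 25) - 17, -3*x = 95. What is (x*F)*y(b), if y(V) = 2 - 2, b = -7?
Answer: 0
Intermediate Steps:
x = -95/3 (x = -⅓*95 = -95/3 ≈ -31.667)
F = -71 (F = -54 - 17 = -71)
y(V) = 0
(x*F)*y(b) = -95/3*(-71)*0 = (6745/3)*0 = 0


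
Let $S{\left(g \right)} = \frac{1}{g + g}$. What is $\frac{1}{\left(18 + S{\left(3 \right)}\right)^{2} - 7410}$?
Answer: $- \frac{36}{254879} \approx -0.00014124$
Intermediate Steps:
$S{\left(g \right)} = \frac{1}{2 g}$
$\frac{1}{\left(18 + S{\left(3 \right)}\right)^{2} - 7410} = \frac{1}{\left(18 + \frac{1}{2 \cdot 3}\right)^{2} - 7410} = \frac{1}{\left(18 + \frac{1}{2} \cdot \frac{1}{3}\right)^{2} - 7410} = \frac{1}{\left(18 + \frac{1}{6}\right)^{2} - 7410} = \frac{1}{\left(\frac{109}{6}\right)^{2} - 7410} = \frac{1}{\frac{11881}{36} - 7410} = \frac{1}{- \frac{254879}{36}} = - \frac{36}{254879}$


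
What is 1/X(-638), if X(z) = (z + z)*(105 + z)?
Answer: 1/680108 ≈ 1.4704e-6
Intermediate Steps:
X(z) = 2*z*(105 + z) (X(z) = (2*z)*(105 + z) = 2*z*(105 + z))
1/X(-638) = 1/(2*(-638)*(105 - 638)) = 1/(2*(-638)*(-533)) = 1/680108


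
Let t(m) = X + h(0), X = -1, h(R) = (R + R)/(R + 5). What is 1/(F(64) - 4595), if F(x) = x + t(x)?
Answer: -1/4532 ≈ -0.00022065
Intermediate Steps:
h(R) = 2*R/(5 + R) (h(R) = (2*R)/(5 + R) = 2*R/(5 + R))
t(m) = -1 (t(m) = -1 + 2*0/(5 + 0) = -1 + 2*0/5 = -1 + 2*0*(⅕) = -1 + 0 = -1)
F(x) = -1 + x (F(x) = x - 1 = -1 + x)
1/(F(64) - 4595) = 1/((-1 + 64) - 4595) = 1/(63 - 4595) = 1/(-4532) = -1/4532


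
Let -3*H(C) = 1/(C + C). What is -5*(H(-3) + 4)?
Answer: -365/18 ≈ -20.278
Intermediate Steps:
H(C) = -1/(6*C) (H(C) = -1/(3*(C + C)) = -1/(2*C)/3 = -1/(6*C))
-5*(H(-3) + 4) = -5*(-⅙/(-3) + 4) = -5*(-⅙*(-⅓) + 4) = -5*(1/18 + 4) = -5*73/18 = -365/18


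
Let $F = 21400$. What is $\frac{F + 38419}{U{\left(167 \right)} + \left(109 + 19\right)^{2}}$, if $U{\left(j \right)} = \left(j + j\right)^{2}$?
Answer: $\frac{59819}{127940} \approx 0.46756$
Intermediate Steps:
$U{\left(j \right)} = 4 j^{2}$ ($U{\left(j \right)} = \left(2 j\right)^{2} = 4 j^{2}$)
$\frac{F + 38419}{U{\left(167 \right)} + \left(109 + 19\right)^{2}} = \frac{21400 + 38419}{4 \cdot 167^{2} + \left(109 + 19\right)^{2}} = \frac{59819}{4 \cdot 27889 + 128^{2}} = \frac{59819}{111556 + 16384} = \frac{59819}{127940}$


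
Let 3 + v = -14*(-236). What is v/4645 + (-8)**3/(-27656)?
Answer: 11708837/16057765 ≈ 0.72917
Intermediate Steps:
v = 3301 (v = -3 - 14*(-236) = -3 + 3304 = 3301)
v/4645 + (-8)**3/(-27656) = 3301/4645 + (-8)**3/(-27656) = 3301*(1/4645) - 512*(-1/27656) = 3301/4645 + 64/3457 = 11708837/16057765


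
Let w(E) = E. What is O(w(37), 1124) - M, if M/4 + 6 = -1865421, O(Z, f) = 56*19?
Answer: 7462772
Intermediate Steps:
O(Z, f) = 1064
M = -7461708 (M = -24 + 4*(-1865421) = -24 - 7461684 = -7461708)
O(w(37), 1124) - M = 1064 - 1*(-7461708) = 1064 + 7461708 = 7462772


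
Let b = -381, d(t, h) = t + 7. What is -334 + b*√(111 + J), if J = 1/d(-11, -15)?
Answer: -334 - 381*√443/2 ≈ -4343.6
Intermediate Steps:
d(t, h) = 7 + t
J = -¼ (J = 1/(7 - 11) = 1/(-4) = -¼ ≈ -0.25000)
-334 + b*√(111 + J) = -334 - 381*√(111 - ¼) = -334 - 381*√443/2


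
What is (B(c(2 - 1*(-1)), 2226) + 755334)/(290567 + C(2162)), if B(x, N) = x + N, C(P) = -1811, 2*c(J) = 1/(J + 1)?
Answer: 6060481/2310048 ≈ 2.6235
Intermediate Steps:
c(J) = 1/(2*(1 + J)) (c(J) = 1/(2*(J + 1)) = 1/(2*(1 + J)))
B(x, N) = N + x
(B(c(2 - 1*(-1)), 2226) + 755334)/(290567 + C(2162)) = ((2226 + 1/(2*(1 + (2 - 1*(-1))))) + 755334)/(290567 - 1811) = ((2226 + 1/(2*(1 + (2 + 1)))) + 755334)/288756 = ((2226 + 1/(2*(1 + 3))) + 755334)*(1/288756) = ((2226 + (½)/4) + 755334)*(1/288756) = ((2226 + (½)*(¼)) + 755334)*(1/288756) = ((2226 + ⅛) + 755334)*(1/288756) = (17809/8 + 755334)*(1/288756) = (6060481/8)*(1/288756) = 6060481/2310048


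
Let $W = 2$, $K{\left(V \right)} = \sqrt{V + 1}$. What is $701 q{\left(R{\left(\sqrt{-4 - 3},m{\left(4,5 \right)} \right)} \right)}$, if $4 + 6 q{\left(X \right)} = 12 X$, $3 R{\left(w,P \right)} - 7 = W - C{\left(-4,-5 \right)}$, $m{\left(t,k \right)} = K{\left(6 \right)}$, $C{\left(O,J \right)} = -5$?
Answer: $\frac{18226}{3} \approx 6075.3$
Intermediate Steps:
$K{\left(V \right)} = \sqrt{1 + V}$
$m{\left(t,k \right)} = \sqrt{7}$ ($m{\left(t,k \right)} = \sqrt{1 + 6} = \sqrt{7}$)
$R{\left(w,P \right)} = \frac{14}{3}$ ($R{\left(w,P \right)} = \frac{7}{3} + \frac{2 - -5}{3} = \frac{7}{3} + \frac{2 + 5}{3} = \frac{7}{3} + \frac{1}{3} \cdot 7 = \frac{7}{3} + \frac{7}{3} = \frac{14}{3}$)
$q{\left(X \right)} = - \frac{2}{3} + 2 X$ ($q{\left(X \right)} = - \frac{2}{3} + \frac{12 X}{6} = - \frac{2}{3} + 2 X$)
$701 q{\left(R{\left(\sqrt{-4 - 3},m{\left(4,5 \right)} \right)} \right)} = 701 \left(- \frac{2}{3} + 2 \cdot \frac{14}{3}\right) = 701 \left(- \frac{2}{3} + \frac{28}{3}\right) = 701 \cdot \frac{26}{3} = \frac{18226}{3}$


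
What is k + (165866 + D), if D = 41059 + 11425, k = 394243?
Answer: 612593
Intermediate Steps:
D = 52484
k + (165866 + D) = 394243 + (165866 + 52484) = 394243 + 218350 = 612593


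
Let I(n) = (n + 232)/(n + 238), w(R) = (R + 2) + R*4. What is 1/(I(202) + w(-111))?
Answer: -220/121443 ≈ -0.0018115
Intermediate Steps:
w(R) = 2 + 5*R (w(R) = (2 + R) + 4*R = 2 + 5*R)
I(n) = (232 + n)/(238 + n)
1/(I(202) + w(-111)) = 1/((232 + 202)/(238 + 202) + (2 + 5*(-111))) = 1/(434/440 + (2 - 555)) = 1/((1/440)*434 - 553) = 1/(217/220 - 553) = 1/(-121443/220) = -220/121443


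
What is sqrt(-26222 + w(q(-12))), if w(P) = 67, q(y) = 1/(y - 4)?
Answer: I*sqrt(26155) ≈ 161.73*I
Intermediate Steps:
q(y) = 1/(-4 + y)
sqrt(-26222 + w(q(-12))) = sqrt(-26222 + 67) = sqrt(-26155) = I*sqrt(26155)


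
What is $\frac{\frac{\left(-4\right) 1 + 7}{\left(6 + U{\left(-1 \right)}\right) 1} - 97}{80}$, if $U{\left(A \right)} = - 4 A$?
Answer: $- \frac{967}{800} \approx -1.2087$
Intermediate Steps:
$\frac{\frac{\left(-4\right) 1 + 7}{\left(6 + U{\left(-1 \right)}\right) 1} - 97}{80} = \frac{\frac{\left(-4\right) 1 + 7}{\left(6 - -4\right) 1} - 97}{80} = \left(\frac{-4 + 7}{\left(6 + 4\right) 1} - 97\right) \frac{1}{80} = \left(\frac{3}{10 \cdot 1} - 97\right) \frac{1}{80} = \left(\frac{3}{10} - 97\right) \frac{1}{80} = \left(- \frac{967}{10}\right) \frac{1}{80} = - \frac{967}{800}$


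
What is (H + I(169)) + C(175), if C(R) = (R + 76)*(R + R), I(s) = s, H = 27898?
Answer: 115917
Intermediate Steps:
C(R) = 2*R*(76 + R) (C(R) = (76 + R)*(2*R) = 2*R*(76 + R))
(H + I(169)) + C(175) = (27898 + 169) + 2*175*(76 + 175) = 28067 + 2*175*251 = 28067 + 87850 = 115917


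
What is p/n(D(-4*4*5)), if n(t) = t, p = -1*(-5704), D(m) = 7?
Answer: 5704/7 ≈ 814.86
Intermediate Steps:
p = 5704
p/n(D(-4*4*5)) = 5704/7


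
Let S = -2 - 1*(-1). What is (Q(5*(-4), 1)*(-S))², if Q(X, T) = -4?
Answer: 16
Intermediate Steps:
S = -1 (S = -2 + 1 = -1)
(Q(5*(-4), 1)*(-S))² = (-(-4)*(-1))² = (-4*1)² = (-4)² = 16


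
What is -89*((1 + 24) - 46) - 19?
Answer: 1850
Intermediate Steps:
-89*((1 + 24) - 46) - 19 = -89*(25 - 46) - 19 = -89*(-21) - 19 = 1869 - 19 = 1850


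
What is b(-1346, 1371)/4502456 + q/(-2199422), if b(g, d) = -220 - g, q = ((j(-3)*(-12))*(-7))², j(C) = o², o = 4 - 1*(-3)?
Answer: -19068920916691/2475700195108 ≈ -7.7024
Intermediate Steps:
o = 7 (o = 4 + 3 = 7)
j(C) = 49 (j(C) = 7² = 49)
q = 16941456 (q = ((49*(-12))*(-7))² = (-588*(-7))² = 4116² = 16941456)
b(-1346, 1371)/4502456 + q/(-2199422) = (-220 - 1*(-1346))/4502456 + 16941456/(-2199422) = (-220 + 1346)*(1/4502456) + 16941456*(-1/2199422) = 1126*(1/4502456) - 8470728/1099711 = 563/2251228 - 8470728/1099711 = -19068920916691/2475700195108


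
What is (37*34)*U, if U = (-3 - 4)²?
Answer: 61642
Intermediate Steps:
U = 49 (U = (-7)² = 49)
(37*34)*U = (37*34)*49 = 1258*49 = 61642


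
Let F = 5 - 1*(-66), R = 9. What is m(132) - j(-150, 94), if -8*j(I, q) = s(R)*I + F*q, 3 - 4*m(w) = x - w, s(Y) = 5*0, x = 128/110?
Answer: 47724/55 ≈ 867.71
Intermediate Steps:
x = 64/55 (x = 128*(1/110) = 64/55 ≈ 1.1636)
s(Y) = 0
F = 71 (F = 5 + 66 = 71)
m(w) = 101/220 + w/4 (m(w) = 3/4 - (64/55 - w)/4 = 3/4 + (-16/55 + w/4) = 101/220 + w/4)
j(I, q) = -71*q/8 (j(I, q) = -(0*I + 71*q)/8 = -(0 + 71*q)/8 = -71*q/8)
m(132) - j(-150, 94) = (101/220 + (1/4)*132) - (-71)*94/8 = (101/220 + 33) - 1*(-3337/4) = 7361/220 + 3337/4 = 47724/55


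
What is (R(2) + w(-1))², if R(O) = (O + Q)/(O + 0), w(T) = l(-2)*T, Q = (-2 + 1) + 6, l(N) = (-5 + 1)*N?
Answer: 81/4 ≈ 20.250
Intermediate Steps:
l(N) = -4*N
Q = 5 (Q = -1 + 6 = 5)
w(T) = 8*T (w(T) = (-4*(-2))*T = 8*T)
R(O) = (5 + O)/O (R(O) = (O + 5)/(O + 0) = (5 + O)/O)
(R(2) + w(-1))² = ((5 + 2)/2 + 8*(-1))² = ((½)*7 - 8)² = (7/2 - 8)² = (-9/2)² = 81/4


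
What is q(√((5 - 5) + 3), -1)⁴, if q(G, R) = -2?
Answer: 16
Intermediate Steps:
q(√((5 - 5) + 3), -1)⁴ = (-2)⁴ = 16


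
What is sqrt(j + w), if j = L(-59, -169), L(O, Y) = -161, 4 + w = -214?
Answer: I*sqrt(379) ≈ 19.468*I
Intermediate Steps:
w = -218 (w = -4 - 214 = -218)
j = -161
sqrt(j + w) = sqrt(-161 - 218) = sqrt(-379) = I*sqrt(379)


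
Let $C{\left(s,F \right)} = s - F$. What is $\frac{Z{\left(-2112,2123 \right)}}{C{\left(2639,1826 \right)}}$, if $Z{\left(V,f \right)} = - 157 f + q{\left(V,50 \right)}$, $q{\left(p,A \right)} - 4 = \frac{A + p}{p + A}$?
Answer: $- \frac{111102}{271} \approx -409.97$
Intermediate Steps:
$q{\left(p,A \right)} = 5$ ($q{\left(p,A \right)} = 4 + \frac{A + p}{p + A} = 4 + \frac{A + p}{A + p} = 4 + 1 = 5$)
$Z{\left(V,f \right)} = 5 - 157 f$ ($Z{\left(V,f \right)} = - 157 f + 5 = 5 - 157 f$)
$\frac{Z{\left(-2112,2123 \right)}}{C{\left(2639,1826 \right)}} = \frac{5 - 333311}{2639 - 1826} = - \frac{333306}{813} = \left(-333306\right) \frac{1}{813} = - \frac{111102}{271}$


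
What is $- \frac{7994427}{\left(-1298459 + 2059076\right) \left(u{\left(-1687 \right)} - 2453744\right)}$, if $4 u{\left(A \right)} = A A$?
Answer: $\frac{10659236}{1766915065773} \approx 6.0327 \cdot 10^{-6}$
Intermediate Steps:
$u{\left(A \right)} = \frac{A^{2}}{4}$ ($u{\left(A \right)} = \frac{A A}{4} = \frac{A^{2}}{4}$)
$- \frac{7994427}{\left(-1298459 + 2059076\right) \left(u{\left(-1687 \right)} - 2453744\right)} = - \frac{7994427}{\left(-1298459 + 2059076\right) \left(\frac{\left(-1687\right)^{2}}{4} - 2453744\right)} = - \frac{7994427}{760617 \left(\frac{1}{4} \cdot 2845969 - 2453744\right)} = - \frac{7994427}{760617 \left(\frac{2845969}{4} - 2453744\right)} = - \frac{7994427}{760617 \left(- \frac{6969007}{4}\right)} = - \frac{7994427}{- \frac{5300745197319}{4}} = \left(-7994427\right) \left(- \frac{4}{5300745197319}\right) = \frac{10659236}{1766915065773}$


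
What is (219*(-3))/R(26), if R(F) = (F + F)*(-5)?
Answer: 657/260 ≈ 2.5269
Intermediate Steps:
R(F) = -10*F (R(F) = (2*F)*(-5) = -10*F)
(219*(-3))/R(26) = (219*(-3))/((-10*26)) = -657/(-260) = -657*(-1/260) = 657/260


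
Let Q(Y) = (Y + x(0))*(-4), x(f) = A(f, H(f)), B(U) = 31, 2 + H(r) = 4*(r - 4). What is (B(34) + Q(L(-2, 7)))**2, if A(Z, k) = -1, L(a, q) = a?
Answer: 1849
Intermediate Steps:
H(r) = -18 + 4*r (H(r) = -2 + 4*(r - 4) = -2 + 4*(-4 + r) = -2 + (-16 + 4*r) = -18 + 4*r)
x(f) = -1
Q(Y) = 4 - 4*Y (Q(Y) = (Y - 1)*(-4) = (-1 + Y)*(-4) = 4 - 4*Y)
(B(34) + Q(L(-2, 7)))**2 = (31 + (4 - 4*(-2)))**2 = (31 + (4 + 8))**2 = (31 + 12)**2 = 43**2 = 1849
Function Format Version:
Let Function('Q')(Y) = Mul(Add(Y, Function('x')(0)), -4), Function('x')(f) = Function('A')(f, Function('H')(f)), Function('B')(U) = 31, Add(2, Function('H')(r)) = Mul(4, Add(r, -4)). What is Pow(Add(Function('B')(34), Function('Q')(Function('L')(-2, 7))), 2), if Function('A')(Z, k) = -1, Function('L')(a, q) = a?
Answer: 1849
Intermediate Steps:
Function('H')(r) = Add(-18, Mul(4, r)) (Function('H')(r) = Add(-2, Mul(4, Add(r, -4))) = Add(-2, Mul(4, Add(-4, r))) = Add(-2, Add(-16, Mul(4, r))) = Add(-18, Mul(4, r)))
Function('x')(f) = -1
Function('Q')(Y) = Add(4, Mul(-4, Y)) (Function('Q')(Y) = Mul(Add(Y, -1), -4) = Mul(Add(-1, Y), -4) = Add(4, Mul(-4, Y)))
Pow(Add(Function('B')(34), Function('Q')(Function('L')(-2, 7))), 2) = Pow(Add(31, Add(4, Mul(-4, -2))), 2) = Pow(Add(31, Add(4, 8)), 2) = Pow(Add(31, 12), 2) = Pow(43, 2) = 1849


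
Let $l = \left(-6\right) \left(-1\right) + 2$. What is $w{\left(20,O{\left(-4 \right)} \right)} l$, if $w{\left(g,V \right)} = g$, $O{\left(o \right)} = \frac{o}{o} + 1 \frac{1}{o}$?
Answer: $160$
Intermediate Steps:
$O{\left(o \right)} = 1 + \frac{1}{o}$
$l = 8$ ($l = 6 + 2 = 8$)
$w{\left(20,O{\left(-4 \right)} \right)} l = 20 \cdot 8 = 160$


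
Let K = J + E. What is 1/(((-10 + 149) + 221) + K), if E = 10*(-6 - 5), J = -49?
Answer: 1/201 ≈ 0.0049751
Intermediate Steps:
E = -110 (E = 10*(-11) = -110)
K = -159 (K = -49 - 110 = -159)
1/(((-10 + 149) + 221) + K) = 1/(((-10 + 149) + 221) - 159) = 1/((139 + 221) - 159) = 1/(360 - 159) = 1/201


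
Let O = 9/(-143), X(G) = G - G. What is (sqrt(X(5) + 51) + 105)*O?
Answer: -945/143 - 9*sqrt(51)/143 ≈ -7.0579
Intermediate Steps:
X(G) = 0
O = -9/143 (O = 9*(-1/143) = -9/143 ≈ -0.062937)
(sqrt(X(5) + 51) + 105)*O = (sqrt(0 + 51) + 105)*(-9/143) = (sqrt(51) + 105)*(-9/143) = (105 + sqrt(51))*(-9/143) = -945/143 - 9*sqrt(51)/143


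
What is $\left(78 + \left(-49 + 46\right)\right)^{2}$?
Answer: $5625$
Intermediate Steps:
$\left(78 + \left(-49 + 46\right)\right)^{2} = \left(78 - 3\right)^{2} = 75^{2} = 5625$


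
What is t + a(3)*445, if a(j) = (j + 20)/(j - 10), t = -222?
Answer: -11789/7 ≈ -1684.1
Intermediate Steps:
a(j) = (20 + j)/(-10 + j)
t + a(3)*445 = -222 + ((20 + 3)/(-10 + 3))*445 = -222 + (23/(-7))*445 = -222 - ⅐*23*445 = -222 - 23/7*445 = -222 - 10235/7 = -11789/7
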